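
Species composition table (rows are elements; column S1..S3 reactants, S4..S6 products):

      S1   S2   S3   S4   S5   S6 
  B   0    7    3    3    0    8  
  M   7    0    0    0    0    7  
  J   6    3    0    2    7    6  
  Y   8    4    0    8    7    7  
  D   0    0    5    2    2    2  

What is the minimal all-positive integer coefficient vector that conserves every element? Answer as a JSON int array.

B: 3·0+3·7+2·3 = 27 | 1·3+1·0+3·8 = 27
M: 3·7+3·0+2·0 = 21 | 1·0+1·0+3·7 = 21
J: 3·6+3·3+2·0 = 27 | 1·2+1·7+3·6 = 27
Y: 3·8+3·4+2·0 = 36 | 1·8+1·7+3·7 = 36
D: 3·0+3·0+2·5 = 10 | 1·2+1·2+3·2 = 10
gcd(3,3,2,1,1,3) = 1

Coefficients: [3, 3, 2, 1, 1, 3]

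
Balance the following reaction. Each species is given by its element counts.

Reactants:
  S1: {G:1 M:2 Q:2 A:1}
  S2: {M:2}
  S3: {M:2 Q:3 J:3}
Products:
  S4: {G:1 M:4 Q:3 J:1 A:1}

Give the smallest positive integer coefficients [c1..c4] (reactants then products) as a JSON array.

G: 3·1+2·0+1·0 = 3 | 3·1 = 3
M: 3·2+2·2+1·2 = 12 | 3·4 = 12
Q: 3·2+2·0+1·3 = 9 | 3·3 = 9
J: 3·0+2·0+1·3 = 3 | 3·1 = 3
A: 3·1+2·0+1·0 = 3 | 3·1 = 3
gcd(3,2,1,3) = 1

Coefficients: [3, 2, 1, 3]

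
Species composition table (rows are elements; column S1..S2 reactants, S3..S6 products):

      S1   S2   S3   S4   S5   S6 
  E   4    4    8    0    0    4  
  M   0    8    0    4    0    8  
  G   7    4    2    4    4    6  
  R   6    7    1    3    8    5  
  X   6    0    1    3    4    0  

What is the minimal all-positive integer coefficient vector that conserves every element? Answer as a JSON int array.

Coefficients: [6, 5, 4, 4, 5, 3]

E: 6·4+5·4 = 44 | 4·8+4·0+5·0+3·4 = 44
M: 6·0+5·8 = 40 | 4·0+4·4+5·0+3·8 = 40
G: 6·7+5·4 = 62 | 4·2+4·4+5·4+3·6 = 62
R: 6·6+5·7 = 71 | 4·1+4·3+5·8+3·5 = 71
X: 6·6+5·0 = 36 | 4·1+4·3+5·4+3·0 = 36
gcd(6,5,4,4,5,3) = 1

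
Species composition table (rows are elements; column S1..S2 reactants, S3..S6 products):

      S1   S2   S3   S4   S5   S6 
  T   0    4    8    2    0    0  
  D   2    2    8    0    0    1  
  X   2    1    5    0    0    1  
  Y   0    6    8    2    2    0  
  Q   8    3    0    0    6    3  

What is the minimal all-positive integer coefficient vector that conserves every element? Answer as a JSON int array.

T: 3·0+6·4 = 24 | 2·8+4·2+6·0+2·0 = 24
D: 3·2+6·2 = 18 | 2·8+4·0+6·0+2·1 = 18
X: 3·2+6·1 = 12 | 2·5+4·0+6·0+2·1 = 12
Y: 3·0+6·6 = 36 | 2·8+4·2+6·2+2·0 = 36
Q: 3·8+6·3 = 42 | 2·0+4·0+6·6+2·3 = 42
gcd(3,6,2,4,6,2) = 1

Coefficients: [3, 6, 2, 4, 6, 2]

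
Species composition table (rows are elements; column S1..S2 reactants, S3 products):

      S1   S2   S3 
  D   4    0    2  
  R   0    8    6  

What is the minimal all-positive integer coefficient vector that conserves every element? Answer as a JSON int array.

D: 2·4+3·0 = 8 | 4·2 = 8
R: 2·0+3·8 = 24 | 4·6 = 24
gcd(2,3,4) = 1

Coefficients: [2, 3, 4]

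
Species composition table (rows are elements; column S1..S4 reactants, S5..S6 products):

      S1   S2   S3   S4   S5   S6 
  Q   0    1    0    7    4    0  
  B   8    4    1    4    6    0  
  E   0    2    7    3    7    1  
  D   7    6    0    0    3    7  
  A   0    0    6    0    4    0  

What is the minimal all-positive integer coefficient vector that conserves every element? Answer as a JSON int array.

Coefficients: [1, 3, 4, 3, 6, 1]

Q: 1·0+3·1+4·0+3·7 = 24 | 6·4+1·0 = 24
B: 1·8+3·4+4·1+3·4 = 36 | 6·6+1·0 = 36
E: 1·0+3·2+4·7+3·3 = 43 | 6·7+1·1 = 43
D: 1·7+3·6+4·0+3·0 = 25 | 6·3+1·7 = 25
A: 1·0+3·0+4·6+3·0 = 24 | 6·4+1·0 = 24
gcd(1,3,4,3,6,1) = 1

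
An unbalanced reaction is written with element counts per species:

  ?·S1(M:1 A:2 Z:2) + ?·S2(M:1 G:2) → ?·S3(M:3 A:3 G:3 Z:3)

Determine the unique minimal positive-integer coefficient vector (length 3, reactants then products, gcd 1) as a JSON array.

Coefficients: [3, 3, 2]

M: 3·1+3·1 = 6 | 2·3 = 6
A: 3·2+3·0 = 6 | 2·3 = 6
G: 3·0+3·2 = 6 | 2·3 = 6
Z: 3·2+3·0 = 6 | 2·3 = 6
gcd(3,3,2) = 1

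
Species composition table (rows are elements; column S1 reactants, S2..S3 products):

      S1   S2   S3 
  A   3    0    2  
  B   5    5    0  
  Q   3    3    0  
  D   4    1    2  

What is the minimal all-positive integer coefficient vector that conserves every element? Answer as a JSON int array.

A: 2·3 = 6 | 2·0+3·2 = 6
B: 2·5 = 10 | 2·5+3·0 = 10
Q: 2·3 = 6 | 2·3+3·0 = 6
D: 2·4 = 8 | 2·1+3·2 = 8
gcd(2,2,3) = 1

Coefficients: [2, 2, 3]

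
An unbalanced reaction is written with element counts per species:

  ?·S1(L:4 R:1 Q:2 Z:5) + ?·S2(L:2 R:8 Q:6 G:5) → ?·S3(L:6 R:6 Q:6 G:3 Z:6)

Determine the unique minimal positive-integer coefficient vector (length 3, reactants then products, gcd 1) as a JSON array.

Coefficients: [6, 3, 5]

L: 6·4+3·2 = 30 | 5·6 = 30
R: 6·1+3·8 = 30 | 5·6 = 30
Q: 6·2+3·6 = 30 | 5·6 = 30
G: 6·0+3·5 = 15 | 5·3 = 15
Z: 6·5+3·0 = 30 | 5·6 = 30
gcd(6,3,5) = 1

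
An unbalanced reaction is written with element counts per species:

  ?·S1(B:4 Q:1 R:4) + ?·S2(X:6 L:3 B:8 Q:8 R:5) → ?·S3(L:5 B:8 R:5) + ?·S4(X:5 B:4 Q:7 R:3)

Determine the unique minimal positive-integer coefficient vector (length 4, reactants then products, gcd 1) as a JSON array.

Coefficients: [2, 5, 3, 6]

X: 2·0+5·6 = 30 | 3·0+6·5 = 30
L: 2·0+5·3 = 15 | 3·5+6·0 = 15
B: 2·4+5·8 = 48 | 3·8+6·4 = 48
Q: 2·1+5·8 = 42 | 3·0+6·7 = 42
R: 2·4+5·5 = 33 | 3·5+6·3 = 33
gcd(2,5,3,6) = 1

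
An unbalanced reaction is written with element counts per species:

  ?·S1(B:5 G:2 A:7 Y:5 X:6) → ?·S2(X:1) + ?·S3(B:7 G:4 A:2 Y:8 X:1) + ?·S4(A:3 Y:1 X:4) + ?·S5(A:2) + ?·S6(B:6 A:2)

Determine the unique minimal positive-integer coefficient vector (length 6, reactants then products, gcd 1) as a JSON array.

Coefficients: [4, 6, 2, 4, 5, 1]

B: 4·5 = 20 | 6·0+2·7+4·0+5·0+1·6 = 20
G: 4·2 = 8 | 6·0+2·4+4·0+5·0+1·0 = 8
A: 4·7 = 28 | 6·0+2·2+4·3+5·2+1·2 = 28
Y: 4·5 = 20 | 6·0+2·8+4·1+5·0+1·0 = 20
X: 4·6 = 24 | 6·1+2·1+4·4+5·0+1·0 = 24
gcd(4,6,2,4,5,1) = 1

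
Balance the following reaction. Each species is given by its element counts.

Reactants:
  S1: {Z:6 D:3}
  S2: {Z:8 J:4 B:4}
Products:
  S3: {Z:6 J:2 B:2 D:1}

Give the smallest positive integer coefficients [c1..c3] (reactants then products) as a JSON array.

Coefficients: [2, 3, 6]

Z: 2·6+3·8 = 36 | 6·6 = 36
J: 2·0+3·4 = 12 | 6·2 = 12
B: 2·0+3·4 = 12 | 6·2 = 12
D: 2·3+3·0 = 6 | 6·1 = 6
gcd(2,3,6) = 1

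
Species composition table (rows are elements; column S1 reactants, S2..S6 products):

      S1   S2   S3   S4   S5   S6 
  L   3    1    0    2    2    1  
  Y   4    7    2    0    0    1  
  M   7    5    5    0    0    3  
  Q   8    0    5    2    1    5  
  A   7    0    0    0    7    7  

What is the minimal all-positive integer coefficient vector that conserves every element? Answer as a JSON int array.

Coefficients: [4, 1, 4, 2, 3, 1]

L: 4·3 = 12 | 1·1+4·0+2·2+3·2+1·1 = 12
Y: 4·4 = 16 | 1·7+4·2+2·0+3·0+1·1 = 16
M: 4·7 = 28 | 1·5+4·5+2·0+3·0+1·3 = 28
Q: 4·8 = 32 | 1·0+4·5+2·2+3·1+1·5 = 32
A: 4·7 = 28 | 1·0+4·0+2·0+3·7+1·7 = 28
gcd(4,1,4,2,3,1) = 1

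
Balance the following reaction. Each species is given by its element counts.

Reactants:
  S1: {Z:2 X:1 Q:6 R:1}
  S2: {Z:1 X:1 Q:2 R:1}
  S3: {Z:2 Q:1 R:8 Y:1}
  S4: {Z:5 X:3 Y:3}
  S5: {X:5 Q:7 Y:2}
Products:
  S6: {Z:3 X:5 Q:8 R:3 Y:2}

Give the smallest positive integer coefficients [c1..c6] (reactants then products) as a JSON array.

Coefficients: [1, 6, 1, 1, 3, 5]

Z: 1·2+6·1+1·2+1·5+3·0 = 15 | 5·3 = 15
X: 1·1+6·1+1·0+1·3+3·5 = 25 | 5·5 = 25
Q: 1·6+6·2+1·1+1·0+3·7 = 40 | 5·8 = 40
R: 1·1+6·1+1·8+1·0+3·0 = 15 | 5·3 = 15
Y: 1·0+6·0+1·1+1·3+3·2 = 10 | 5·2 = 10
gcd(1,6,1,1,3,5) = 1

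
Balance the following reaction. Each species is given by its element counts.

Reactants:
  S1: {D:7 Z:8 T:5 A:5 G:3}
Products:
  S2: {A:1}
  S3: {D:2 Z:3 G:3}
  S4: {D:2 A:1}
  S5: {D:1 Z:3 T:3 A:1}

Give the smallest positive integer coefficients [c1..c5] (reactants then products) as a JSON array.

D: 3·7 = 21 | 5·0+3·2+5·2+5·1 = 21
Z: 3·8 = 24 | 5·0+3·3+5·0+5·3 = 24
T: 3·5 = 15 | 5·0+3·0+5·0+5·3 = 15
A: 3·5 = 15 | 5·1+3·0+5·1+5·1 = 15
G: 3·3 = 9 | 5·0+3·3+5·0+5·0 = 9
gcd(3,5,3,5,5) = 1

Coefficients: [3, 5, 3, 5, 5]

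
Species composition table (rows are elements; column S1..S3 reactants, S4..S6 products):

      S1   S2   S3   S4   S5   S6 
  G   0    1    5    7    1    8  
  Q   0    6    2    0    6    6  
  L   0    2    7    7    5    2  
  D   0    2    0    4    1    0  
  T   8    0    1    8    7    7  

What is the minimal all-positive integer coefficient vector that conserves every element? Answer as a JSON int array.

G: 5·0+4·1+3·5 = 19 | 1·7+4·1+1·8 = 19
Q: 5·0+4·6+3·2 = 30 | 1·0+4·6+1·6 = 30
L: 5·0+4·2+3·7 = 29 | 1·7+4·5+1·2 = 29
D: 5·0+4·2+3·0 = 8 | 1·4+4·1+1·0 = 8
T: 5·8+4·0+3·1 = 43 | 1·8+4·7+1·7 = 43
gcd(5,4,3,1,4,1) = 1

Coefficients: [5, 4, 3, 1, 4, 1]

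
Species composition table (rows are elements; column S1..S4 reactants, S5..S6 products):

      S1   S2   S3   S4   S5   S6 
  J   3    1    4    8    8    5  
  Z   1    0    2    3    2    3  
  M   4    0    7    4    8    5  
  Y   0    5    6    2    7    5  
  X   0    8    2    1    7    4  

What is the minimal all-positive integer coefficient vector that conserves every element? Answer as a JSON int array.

Coefficients: [5, 5, 4, 3, 5, 4]

J: 5·3+5·1+4·4+3·8 = 60 | 5·8+4·5 = 60
Z: 5·1+5·0+4·2+3·3 = 22 | 5·2+4·3 = 22
M: 5·4+5·0+4·7+3·4 = 60 | 5·8+4·5 = 60
Y: 5·0+5·5+4·6+3·2 = 55 | 5·7+4·5 = 55
X: 5·0+5·8+4·2+3·1 = 51 | 5·7+4·4 = 51
gcd(5,5,4,3,5,4) = 1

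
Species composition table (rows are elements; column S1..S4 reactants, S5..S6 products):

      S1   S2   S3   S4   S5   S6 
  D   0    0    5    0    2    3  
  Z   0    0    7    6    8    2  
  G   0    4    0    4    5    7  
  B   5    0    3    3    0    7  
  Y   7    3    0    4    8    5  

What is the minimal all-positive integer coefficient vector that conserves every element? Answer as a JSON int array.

Coefficients: [1, 5, 2, 1, 2, 2]

D: 1·0+5·0+2·5+1·0 = 10 | 2·2+2·3 = 10
Z: 1·0+5·0+2·7+1·6 = 20 | 2·8+2·2 = 20
G: 1·0+5·4+2·0+1·4 = 24 | 2·5+2·7 = 24
B: 1·5+5·0+2·3+1·3 = 14 | 2·0+2·7 = 14
Y: 1·7+5·3+2·0+1·4 = 26 | 2·8+2·5 = 26
gcd(1,5,2,1,2,2) = 1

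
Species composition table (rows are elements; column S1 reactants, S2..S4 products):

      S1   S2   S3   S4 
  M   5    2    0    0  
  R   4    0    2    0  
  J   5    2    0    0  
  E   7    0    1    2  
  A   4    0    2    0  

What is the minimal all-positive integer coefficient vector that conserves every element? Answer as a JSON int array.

M: 2·5 = 10 | 5·2+4·0+5·0 = 10
R: 2·4 = 8 | 5·0+4·2+5·0 = 8
J: 2·5 = 10 | 5·2+4·0+5·0 = 10
E: 2·7 = 14 | 5·0+4·1+5·2 = 14
A: 2·4 = 8 | 5·0+4·2+5·0 = 8
gcd(2,5,4,5) = 1

Coefficients: [2, 5, 4, 5]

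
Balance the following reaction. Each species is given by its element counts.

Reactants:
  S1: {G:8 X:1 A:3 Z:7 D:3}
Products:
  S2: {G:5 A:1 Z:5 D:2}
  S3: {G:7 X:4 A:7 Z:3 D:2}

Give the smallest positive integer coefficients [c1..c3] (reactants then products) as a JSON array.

G: 4·8 = 32 | 5·5+1·7 = 32
X: 4·1 = 4 | 5·0+1·4 = 4
A: 4·3 = 12 | 5·1+1·7 = 12
Z: 4·7 = 28 | 5·5+1·3 = 28
D: 4·3 = 12 | 5·2+1·2 = 12
gcd(4,5,1) = 1

Coefficients: [4, 5, 1]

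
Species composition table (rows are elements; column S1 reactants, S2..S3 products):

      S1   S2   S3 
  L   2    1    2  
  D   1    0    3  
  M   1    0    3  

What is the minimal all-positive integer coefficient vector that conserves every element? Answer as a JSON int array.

L: 3·2 = 6 | 4·1+1·2 = 6
D: 3·1 = 3 | 4·0+1·3 = 3
M: 3·1 = 3 | 4·0+1·3 = 3
gcd(3,4,1) = 1

Coefficients: [3, 4, 1]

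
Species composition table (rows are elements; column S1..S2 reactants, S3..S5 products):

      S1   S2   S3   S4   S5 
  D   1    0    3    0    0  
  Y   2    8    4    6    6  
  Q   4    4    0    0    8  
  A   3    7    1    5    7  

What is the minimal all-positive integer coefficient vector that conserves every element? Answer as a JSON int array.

Coefficients: [3, 5, 1, 3, 4]

D: 3·1+5·0 = 3 | 1·3+3·0+4·0 = 3
Y: 3·2+5·8 = 46 | 1·4+3·6+4·6 = 46
Q: 3·4+5·4 = 32 | 1·0+3·0+4·8 = 32
A: 3·3+5·7 = 44 | 1·1+3·5+4·7 = 44
gcd(3,5,1,3,4) = 1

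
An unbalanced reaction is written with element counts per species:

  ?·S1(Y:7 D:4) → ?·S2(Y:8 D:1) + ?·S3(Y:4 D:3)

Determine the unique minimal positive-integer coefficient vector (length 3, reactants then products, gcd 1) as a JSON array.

Coefficients: [4, 1, 5]

Y: 4·7 = 28 | 1·8+5·4 = 28
D: 4·4 = 16 | 1·1+5·3 = 16
gcd(4,1,5) = 1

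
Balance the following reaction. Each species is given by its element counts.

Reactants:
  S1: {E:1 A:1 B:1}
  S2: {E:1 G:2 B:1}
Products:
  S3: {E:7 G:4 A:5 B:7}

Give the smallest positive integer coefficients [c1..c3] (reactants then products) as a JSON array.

E: 5·1+2·1 = 7 | 1·7 = 7
G: 5·0+2·2 = 4 | 1·4 = 4
A: 5·1+2·0 = 5 | 1·5 = 5
B: 5·1+2·1 = 7 | 1·7 = 7
gcd(5,2,1) = 1

Coefficients: [5, 2, 1]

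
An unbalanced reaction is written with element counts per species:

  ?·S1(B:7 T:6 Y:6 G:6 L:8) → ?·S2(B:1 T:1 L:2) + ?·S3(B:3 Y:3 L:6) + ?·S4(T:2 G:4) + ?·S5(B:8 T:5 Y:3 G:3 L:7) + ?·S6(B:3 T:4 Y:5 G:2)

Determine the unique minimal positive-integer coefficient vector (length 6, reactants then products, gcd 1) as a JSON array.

B: 6·7 = 42 | 2·1+5·3+6·0+2·8+3·3 = 42
T: 6·6 = 36 | 2·1+5·0+6·2+2·5+3·4 = 36
Y: 6·6 = 36 | 2·0+5·3+6·0+2·3+3·5 = 36
G: 6·6 = 36 | 2·0+5·0+6·4+2·3+3·2 = 36
L: 6·8 = 48 | 2·2+5·6+6·0+2·7+3·0 = 48
gcd(6,2,5,6,2,3) = 1

Coefficients: [6, 2, 5, 6, 2, 3]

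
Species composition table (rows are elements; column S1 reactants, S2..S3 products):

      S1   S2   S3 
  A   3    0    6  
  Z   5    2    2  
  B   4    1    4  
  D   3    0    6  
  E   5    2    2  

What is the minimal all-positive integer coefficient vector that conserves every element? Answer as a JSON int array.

A: 2·3 = 6 | 4·0+1·6 = 6
Z: 2·5 = 10 | 4·2+1·2 = 10
B: 2·4 = 8 | 4·1+1·4 = 8
D: 2·3 = 6 | 4·0+1·6 = 6
E: 2·5 = 10 | 4·2+1·2 = 10
gcd(2,4,1) = 1

Coefficients: [2, 4, 1]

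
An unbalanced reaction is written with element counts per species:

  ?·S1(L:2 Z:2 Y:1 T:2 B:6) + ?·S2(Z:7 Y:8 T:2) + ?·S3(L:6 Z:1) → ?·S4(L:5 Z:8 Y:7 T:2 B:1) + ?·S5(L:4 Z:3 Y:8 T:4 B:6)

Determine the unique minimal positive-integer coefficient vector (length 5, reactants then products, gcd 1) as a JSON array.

L: 2·2+6·0+5·6 = 34 | 6·5+1·4 = 34
Z: 2·2+6·7+5·1 = 51 | 6·8+1·3 = 51
Y: 2·1+6·8+5·0 = 50 | 6·7+1·8 = 50
T: 2·2+6·2+5·0 = 16 | 6·2+1·4 = 16
B: 2·6+6·0+5·0 = 12 | 6·1+1·6 = 12
gcd(2,6,5,6,1) = 1

Coefficients: [2, 6, 5, 6, 1]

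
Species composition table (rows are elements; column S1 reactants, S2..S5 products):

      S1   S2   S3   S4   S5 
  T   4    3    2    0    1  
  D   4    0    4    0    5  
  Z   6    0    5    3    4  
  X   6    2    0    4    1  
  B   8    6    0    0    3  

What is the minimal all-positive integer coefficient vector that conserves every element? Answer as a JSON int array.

T: 6·4 = 24 | 6·3+1·2+5·0+4·1 = 24
D: 6·4 = 24 | 6·0+1·4+5·0+4·5 = 24
Z: 6·6 = 36 | 6·0+1·5+5·3+4·4 = 36
X: 6·6 = 36 | 6·2+1·0+5·4+4·1 = 36
B: 6·8 = 48 | 6·6+1·0+5·0+4·3 = 48
gcd(6,6,1,5,4) = 1

Coefficients: [6, 6, 1, 5, 4]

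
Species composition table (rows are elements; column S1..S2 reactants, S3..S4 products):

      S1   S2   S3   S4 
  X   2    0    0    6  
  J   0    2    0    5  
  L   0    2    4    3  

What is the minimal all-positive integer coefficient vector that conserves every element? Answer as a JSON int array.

X: 6·2+5·0 = 12 | 1·0+2·6 = 12
J: 6·0+5·2 = 10 | 1·0+2·5 = 10
L: 6·0+5·2 = 10 | 1·4+2·3 = 10
gcd(6,5,1,2) = 1

Coefficients: [6, 5, 1, 2]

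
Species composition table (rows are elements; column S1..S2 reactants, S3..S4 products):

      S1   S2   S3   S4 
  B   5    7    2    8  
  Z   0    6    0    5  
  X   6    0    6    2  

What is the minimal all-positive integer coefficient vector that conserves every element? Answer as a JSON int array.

B: 3·5+5·7 = 50 | 1·2+6·8 = 50
Z: 3·0+5·6 = 30 | 1·0+6·5 = 30
X: 3·6+5·0 = 18 | 1·6+6·2 = 18
gcd(3,5,1,6) = 1

Coefficients: [3, 5, 1, 6]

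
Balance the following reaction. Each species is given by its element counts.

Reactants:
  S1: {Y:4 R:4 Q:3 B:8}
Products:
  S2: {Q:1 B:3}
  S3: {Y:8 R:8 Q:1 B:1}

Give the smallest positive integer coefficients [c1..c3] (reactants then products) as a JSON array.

Y: 2·4 = 8 | 5·0+1·8 = 8
R: 2·4 = 8 | 5·0+1·8 = 8
Q: 2·3 = 6 | 5·1+1·1 = 6
B: 2·8 = 16 | 5·3+1·1 = 16
gcd(2,5,1) = 1

Coefficients: [2, 5, 1]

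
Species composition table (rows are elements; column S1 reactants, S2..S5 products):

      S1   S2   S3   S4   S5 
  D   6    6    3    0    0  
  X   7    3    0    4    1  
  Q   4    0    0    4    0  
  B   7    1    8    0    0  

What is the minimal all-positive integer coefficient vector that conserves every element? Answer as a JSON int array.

Coefficients: [5, 3, 4, 5, 6]

D: 5·6 = 30 | 3·6+4·3+5·0+6·0 = 30
X: 5·7 = 35 | 3·3+4·0+5·4+6·1 = 35
Q: 5·4 = 20 | 3·0+4·0+5·4+6·0 = 20
B: 5·7 = 35 | 3·1+4·8+5·0+6·0 = 35
gcd(5,3,4,5,6) = 1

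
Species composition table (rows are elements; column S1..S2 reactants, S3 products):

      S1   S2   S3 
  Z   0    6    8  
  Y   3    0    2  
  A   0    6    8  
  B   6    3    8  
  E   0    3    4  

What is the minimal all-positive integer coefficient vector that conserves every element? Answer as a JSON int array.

Coefficients: [2, 4, 3]

Z: 2·0+4·6 = 24 | 3·8 = 24
Y: 2·3+4·0 = 6 | 3·2 = 6
A: 2·0+4·6 = 24 | 3·8 = 24
B: 2·6+4·3 = 24 | 3·8 = 24
E: 2·0+4·3 = 12 | 3·4 = 12
gcd(2,4,3) = 1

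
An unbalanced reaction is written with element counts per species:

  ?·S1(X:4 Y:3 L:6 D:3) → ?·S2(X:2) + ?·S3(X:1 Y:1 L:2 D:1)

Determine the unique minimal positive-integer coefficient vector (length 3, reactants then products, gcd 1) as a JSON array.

X: 2·4 = 8 | 1·2+6·1 = 8
Y: 2·3 = 6 | 1·0+6·1 = 6
L: 2·6 = 12 | 1·0+6·2 = 12
D: 2·3 = 6 | 1·0+6·1 = 6
gcd(2,1,6) = 1

Coefficients: [2, 1, 6]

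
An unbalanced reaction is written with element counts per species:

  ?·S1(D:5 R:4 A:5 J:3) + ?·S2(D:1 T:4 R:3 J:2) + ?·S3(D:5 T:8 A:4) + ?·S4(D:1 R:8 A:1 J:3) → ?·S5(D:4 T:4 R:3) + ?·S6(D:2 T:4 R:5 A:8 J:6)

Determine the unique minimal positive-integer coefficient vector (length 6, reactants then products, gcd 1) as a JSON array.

D: 2·5+3·1+3·5+2·1 = 30 | 6·4+3·2 = 30
T: 2·0+3·4+3·8+2·0 = 36 | 6·4+3·4 = 36
R: 2·4+3·3+3·0+2·8 = 33 | 6·3+3·5 = 33
A: 2·5+3·0+3·4+2·1 = 24 | 6·0+3·8 = 24
J: 2·3+3·2+3·0+2·3 = 18 | 6·0+3·6 = 18
gcd(2,3,3,2,6,3) = 1

Coefficients: [2, 3, 3, 2, 6, 3]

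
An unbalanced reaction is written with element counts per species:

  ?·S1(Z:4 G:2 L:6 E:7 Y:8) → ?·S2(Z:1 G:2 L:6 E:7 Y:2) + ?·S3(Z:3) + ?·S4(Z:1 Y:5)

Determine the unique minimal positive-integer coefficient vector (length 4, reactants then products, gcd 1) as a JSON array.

Z: 5·4 = 20 | 5·1+3·3+6·1 = 20
G: 5·2 = 10 | 5·2+3·0+6·0 = 10
L: 5·6 = 30 | 5·6+3·0+6·0 = 30
E: 5·7 = 35 | 5·7+3·0+6·0 = 35
Y: 5·8 = 40 | 5·2+3·0+6·5 = 40
gcd(5,5,3,6) = 1

Coefficients: [5, 5, 3, 6]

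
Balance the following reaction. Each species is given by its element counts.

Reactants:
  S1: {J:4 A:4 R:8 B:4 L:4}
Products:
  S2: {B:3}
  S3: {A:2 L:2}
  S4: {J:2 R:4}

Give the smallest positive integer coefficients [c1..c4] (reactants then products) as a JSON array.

J: 3·4 = 12 | 4·0+6·0+6·2 = 12
A: 3·4 = 12 | 4·0+6·2+6·0 = 12
R: 3·8 = 24 | 4·0+6·0+6·4 = 24
B: 3·4 = 12 | 4·3+6·0+6·0 = 12
L: 3·4 = 12 | 4·0+6·2+6·0 = 12
gcd(3,4,6,6) = 1

Coefficients: [3, 4, 6, 6]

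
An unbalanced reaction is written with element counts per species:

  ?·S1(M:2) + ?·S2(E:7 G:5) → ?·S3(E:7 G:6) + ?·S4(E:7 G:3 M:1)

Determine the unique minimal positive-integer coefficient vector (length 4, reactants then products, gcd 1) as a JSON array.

E: 1·0+6·7 = 42 | 4·7+2·7 = 42
G: 1·0+6·5 = 30 | 4·6+2·3 = 30
M: 1·2+6·0 = 2 | 4·0+2·1 = 2
gcd(1,6,4,2) = 1

Coefficients: [1, 6, 4, 2]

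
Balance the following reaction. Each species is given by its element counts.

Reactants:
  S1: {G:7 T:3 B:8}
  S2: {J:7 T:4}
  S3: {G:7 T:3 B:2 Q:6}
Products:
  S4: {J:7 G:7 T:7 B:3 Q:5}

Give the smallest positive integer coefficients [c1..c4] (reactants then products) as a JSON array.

J: 1·0+6·7+5·0 = 42 | 6·7 = 42
G: 1·7+6·0+5·7 = 42 | 6·7 = 42
T: 1·3+6·4+5·3 = 42 | 6·7 = 42
B: 1·8+6·0+5·2 = 18 | 6·3 = 18
Q: 1·0+6·0+5·6 = 30 | 6·5 = 30
gcd(1,6,5,6) = 1

Coefficients: [1, 6, 5, 6]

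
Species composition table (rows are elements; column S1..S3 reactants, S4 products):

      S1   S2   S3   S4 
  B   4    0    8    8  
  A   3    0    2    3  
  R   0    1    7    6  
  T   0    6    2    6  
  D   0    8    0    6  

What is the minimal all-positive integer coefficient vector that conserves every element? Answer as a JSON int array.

B: 2·4+3·0+3·8 = 32 | 4·8 = 32
A: 2·3+3·0+3·2 = 12 | 4·3 = 12
R: 2·0+3·1+3·7 = 24 | 4·6 = 24
T: 2·0+3·6+3·2 = 24 | 4·6 = 24
D: 2·0+3·8+3·0 = 24 | 4·6 = 24
gcd(2,3,3,4) = 1

Coefficients: [2, 3, 3, 4]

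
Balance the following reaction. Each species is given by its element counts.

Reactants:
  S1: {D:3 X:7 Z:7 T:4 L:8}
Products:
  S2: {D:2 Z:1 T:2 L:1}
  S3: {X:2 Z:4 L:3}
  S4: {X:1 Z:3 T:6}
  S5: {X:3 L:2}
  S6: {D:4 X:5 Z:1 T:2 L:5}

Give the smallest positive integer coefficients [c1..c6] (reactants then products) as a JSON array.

Coefficients: [4, 4, 5, 1, 4, 1]

D: 4·3 = 12 | 4·2+5·0+1·0+4·0+1·4 = 12
X: 4·7 = 28 | 4·0+5·2+1·1+4·3+1·5 = 28
Z: 4·7 = 28 | 4·1+5·4+1·3+4·0+1·1 = 28
T: 4·4 = 16 | 4·2+5·0+1·6+4·0+1·2 = 16
L: 4·8 = 32 | 4·1+5·3+1·0+4·2+1·5 = 32
gcd(4,4,5,1,4,1) = 1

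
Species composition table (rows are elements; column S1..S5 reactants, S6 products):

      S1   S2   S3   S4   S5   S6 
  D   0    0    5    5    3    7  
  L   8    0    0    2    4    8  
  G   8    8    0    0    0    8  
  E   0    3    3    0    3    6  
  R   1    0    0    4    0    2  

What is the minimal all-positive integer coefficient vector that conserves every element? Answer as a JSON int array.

D: 2·0+3·0+2·5+2·5+5·3 = 35 | 5·7 = 35
L: 2·8+3·0+2·0+2·2+5·4 = 40 | 5·8 = 40
G: 2·8+3·8+2·0+2·0+5·0 = 40 | 5·8 = 40
E: 2·0+3·3+2·3+2·0+5·3 = 30 | 5·6 = 30
R: 2·1+3·0+2·0+2·4+5·0 = 10 | 5·2 = 10
gcd(2,3,2,2,5,5) = 1

Coefficients: [2, 3, 2, 2, 5, 5]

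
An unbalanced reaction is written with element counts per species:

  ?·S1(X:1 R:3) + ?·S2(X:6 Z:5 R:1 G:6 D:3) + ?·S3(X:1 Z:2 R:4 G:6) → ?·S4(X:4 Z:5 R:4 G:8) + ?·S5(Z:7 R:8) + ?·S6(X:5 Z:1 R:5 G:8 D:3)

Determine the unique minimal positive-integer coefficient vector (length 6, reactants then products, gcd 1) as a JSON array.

Coefficients: [4, 3, 5, 3, 1, 3]

X: 4·1+3·6+5·1 = 27 | 3·4+1·0+3·5 = 27
Z: 4·0+3·5+5·2 = 25 | 3·5+1·7+3·1 = 25
R: 4·3+3·1+5·4 = 35 | 3·4+1·8+3·5 = 35
G: 4·0+3·6+5·6 = 48 | 3·8+1·0+3·8 = 48
D: 4·0+3·3+5·0 = 9 | 3·0+1·0+3·3 = 9
gcd(4,3,5,3,1,3) = 1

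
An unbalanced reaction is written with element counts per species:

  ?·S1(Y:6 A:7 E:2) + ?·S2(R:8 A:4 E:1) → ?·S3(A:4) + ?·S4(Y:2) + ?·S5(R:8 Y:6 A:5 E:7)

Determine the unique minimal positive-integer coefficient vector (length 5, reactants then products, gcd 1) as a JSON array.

Coefficients: [3, 1, 5, 6, 1]

R: 3·0+1·8 = 8 | 5·0+6·0+1·8 = 8
Y: 3·6+1·0 = 18 | 5·0+6·2+1·6 = 18
A: 3·7+1·4 = 25 | 5·4+6·0+1·5 = 25
E: 3·2+1·1 = 7 | 5·0+6·0+1·7 = 7
gcd(3,1,5,6,1) = 1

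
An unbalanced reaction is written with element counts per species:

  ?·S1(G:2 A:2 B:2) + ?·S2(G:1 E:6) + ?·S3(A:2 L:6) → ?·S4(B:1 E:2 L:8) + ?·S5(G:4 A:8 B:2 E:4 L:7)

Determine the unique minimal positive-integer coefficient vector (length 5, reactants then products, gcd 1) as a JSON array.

Coefficients: [3, 2, 5, 2, 2]

G: 3·2+2·1+5·0 = 8 | 2·0+2·4 = 8
A: 3·2+2·0+5·2 = 16 | 2·0+2·8 = 16
B: 3·2+2·0+5·0 = 6 | 2·1+2·2 = 6
E: 3·0+2·6+5·0 = 12 | 2·2+2·4 = 12
L: 3·0+2·0+5·6 = 30 | 2·8+2·7 = 30
gcd(3,2,5,2,2) = 1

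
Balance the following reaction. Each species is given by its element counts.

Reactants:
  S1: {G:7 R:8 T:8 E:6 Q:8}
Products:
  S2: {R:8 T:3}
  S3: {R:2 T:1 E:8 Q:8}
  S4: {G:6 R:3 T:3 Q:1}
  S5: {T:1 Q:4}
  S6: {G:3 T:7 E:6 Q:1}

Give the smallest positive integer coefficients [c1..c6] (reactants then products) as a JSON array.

Coefficients: [6, 3, 3, 6, 4, 2]

G: 6·7 = 42 | 3·0+3·0+6·6+4·0+2·3 = 42
R: 6·8 = 48 | 3·8+3·2+6·3+4·0+2·0 = 48
T: 6·8 = 48 | 3·3+3·1+6·3+4·1+2·7 = 48
E: 6·6 = 36 | 3·0+3·8+6·0+4·0+2·6 = 36
Q: 6·8 = 48 | 3·0+3·8+6·1+4·4+2·1 = 48
gcd(6,3,3,6,4,2) = 1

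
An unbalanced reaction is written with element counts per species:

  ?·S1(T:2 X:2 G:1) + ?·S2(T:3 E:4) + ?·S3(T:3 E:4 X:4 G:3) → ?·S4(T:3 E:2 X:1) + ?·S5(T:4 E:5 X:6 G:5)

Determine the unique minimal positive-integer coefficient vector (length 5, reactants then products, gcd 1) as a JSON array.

Coefficients: [5, 3, 5, 6, 4]

T: 5·2+3·3+5·3 = 34 | 6·3+4·4 = 34
E: 5·0+3·4+5·4 = 32 | 6·2+4·5 = 32
X: 5·2+3·0+5·4 = 30 | 6·1+4·6 = 30
G: 5·1+3·0+5·3 = 20 | 6·0+4·5 = 20
gcd(5,3,5,6,4) = 1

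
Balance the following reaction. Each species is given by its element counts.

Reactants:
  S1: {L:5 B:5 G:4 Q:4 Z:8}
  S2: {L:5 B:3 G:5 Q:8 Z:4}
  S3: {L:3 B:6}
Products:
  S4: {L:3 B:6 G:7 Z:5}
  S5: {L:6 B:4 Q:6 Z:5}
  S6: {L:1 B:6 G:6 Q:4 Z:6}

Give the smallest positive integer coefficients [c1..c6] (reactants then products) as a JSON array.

L: 6·5+2·5+3·3 = 49 | 4·3+6·6+1·1 = 49
B: 6·5+2·3+3·6 = 54 | 4·6+6·4+1·6 = 54
G: 6·4+2·5+3·0 = 34 | 4·7+6·0+1·6 = 34
Q: 6·4+2·8+3·0 = 40 | 4·0+6·6+1·4 = 40
Z: 6·8+2·4+3·0 = 56 | 4·5+6·5+1·6 = 56
gcd(6,2,3,4,6,1) = 1

Coefficients: [6, 2, 3, 4, 6, 1]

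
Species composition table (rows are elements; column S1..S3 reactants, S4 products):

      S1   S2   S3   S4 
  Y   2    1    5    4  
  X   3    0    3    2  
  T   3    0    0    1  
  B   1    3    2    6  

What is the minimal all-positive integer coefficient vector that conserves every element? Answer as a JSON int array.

Y: 1·2+5·1+1·5 = 12 | 3·4 = 12
X: 1·3+5·0+1·3 = 6 | 3·2 = 6
T: 1·3+5·0+1·0 = 3 | 3·1 = 3
B: 1·1+5·3+1·2 = 18 | 3·6 = 18
gcd(1,5,1,3) = 1

Coefficients: [1, 5, 1, 3]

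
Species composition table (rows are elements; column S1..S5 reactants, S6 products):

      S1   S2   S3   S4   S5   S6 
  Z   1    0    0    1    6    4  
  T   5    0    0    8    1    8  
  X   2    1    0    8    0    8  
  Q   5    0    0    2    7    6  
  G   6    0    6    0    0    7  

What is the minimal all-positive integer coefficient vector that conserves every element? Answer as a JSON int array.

Coefficients: [1, 6, 6, 5, 3, 6]

Z: 1·1+6·0+6·0+5·1+3·6 = 24 | 6·4 = 24
T: 1·5+6·0+6·0+5·8+3·1 = 48 | 6·8 = 48
X: 1·2+6·1+6·0+5·8+3·0 = 48 | 6·8 = 48
Q: 1·5+6·0+6·0+5·2+3·7 = 36 | 6·6 = 36
G: 1·6+6·0+6·6+5·0+3·0 = 42 | 6·7 = 42
gcd(1,6,6,5,3,6) = 1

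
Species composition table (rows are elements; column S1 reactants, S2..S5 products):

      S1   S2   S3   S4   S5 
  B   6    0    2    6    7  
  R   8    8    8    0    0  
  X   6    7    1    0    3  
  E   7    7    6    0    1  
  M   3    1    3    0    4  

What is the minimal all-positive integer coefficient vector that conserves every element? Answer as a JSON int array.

B: 6·6 = 36 | 4·0+2·2+3·6+2·7 = 36
R: 6·8 = 48 | 4·8+2·8+3·0+2·0 = 48
X: 6·6 = 36 | 4·7+2·1+3·0+2·3 = 36
E: 6·7 = 42 | 4·7+2·6+3·0+2·1 = 42
M: 6·3 = 18 | 4·1+2·3+3·0+2·4 = 18
gcd(6,4,2,3,2) = 1

Coefficients: [6, 4, 2, 3, 2]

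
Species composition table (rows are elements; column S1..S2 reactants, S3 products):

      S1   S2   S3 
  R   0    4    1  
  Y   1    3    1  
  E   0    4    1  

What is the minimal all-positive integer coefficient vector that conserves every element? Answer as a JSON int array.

Coefficients: [1, 1, 4]

R: 1·0+1·4 = 4 | 4·1 = 4
Y: 1·1+1·3 = 4 | 4·1 = 4
E: 1·0+1·4 = 4 | 4·1 = 4
gcd(1,1,4) = 1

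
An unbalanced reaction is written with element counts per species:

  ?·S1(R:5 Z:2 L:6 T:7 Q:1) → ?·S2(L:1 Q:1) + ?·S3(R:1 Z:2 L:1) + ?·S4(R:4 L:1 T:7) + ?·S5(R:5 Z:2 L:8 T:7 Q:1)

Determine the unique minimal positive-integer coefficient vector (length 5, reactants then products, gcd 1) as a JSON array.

R: 5·5 = 25 | 2·0+2·1+2·4+3·5 = 25
Z: 5·2 = 10 | 2·0+2·2+2·0+3·2 = 10
L: 5·6 = 30 | 2·1+2·1+2·1+3·8 = 30
T: 5·7 = 35 | 2·0+2·0+2·7+3·7 = 35
Q: 5·1 = 5 | 2·1+2·0+2·0+3·1 = 5
gcd(5,2,2,2,3) = 1

Coefficients: [5, 2, 2, 2, 3]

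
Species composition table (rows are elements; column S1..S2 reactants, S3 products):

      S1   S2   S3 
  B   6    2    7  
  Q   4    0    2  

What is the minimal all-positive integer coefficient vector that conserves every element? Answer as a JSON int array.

B: 1·6+4·2 = 14 | 2·7 = 14
Q: 1·4+4·0 = 4 | 2·2 = 4
gcd(1,4,2) = 1

Coefficients: [1, 4, 2]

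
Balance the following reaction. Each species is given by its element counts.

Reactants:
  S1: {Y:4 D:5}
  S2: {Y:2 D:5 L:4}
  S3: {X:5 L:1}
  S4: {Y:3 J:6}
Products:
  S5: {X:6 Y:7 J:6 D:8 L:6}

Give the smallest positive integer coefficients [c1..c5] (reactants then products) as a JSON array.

Coefficients: [2, 6, 6, 5, 5]

X: 2·0+6·0+6·5+5·0 = 30 | 5·6 = 30
Y: 2·4+6·2+6·0+5·3 = 35 | 5·7 = 35
J: 2·0+6·0+6·0+5·6 = 30 | 5·6 = 30
D: 2·5+6·5+6·0+5·0 = 40 | 5·8 = 40
L: 2·0+6·4+6·1+5·0 = 30 | 5·6 = 30
gcd(2,6,6,5,5) = 1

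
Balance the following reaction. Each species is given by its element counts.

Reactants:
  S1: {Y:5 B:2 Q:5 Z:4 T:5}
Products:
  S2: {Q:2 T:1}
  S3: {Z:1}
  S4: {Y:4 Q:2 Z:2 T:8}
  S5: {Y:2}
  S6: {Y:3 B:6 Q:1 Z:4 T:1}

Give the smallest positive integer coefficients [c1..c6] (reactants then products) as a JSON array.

Coefficients: [3, 6, 6, 1, 4, 1]

Y: 3·5 = 15 | 6·0+6·0+1·4+4·2+1·3 = 15
B: 3·2 = 6 | 6·0+6·0+1·0+4·0+1·6 = 6
Q: 3·5 = 15 | 6·2+6·0+1·2+4·0+1·1 = 15
Z: 3·4 = 12 | 6·0+6·1+1·2+4·0+1·4 = 12
T: 3·5 = 15 | 6·1+6·0+1·8+4·0+1·1 = 15
gcd(3,6,6,1,4,1) = 1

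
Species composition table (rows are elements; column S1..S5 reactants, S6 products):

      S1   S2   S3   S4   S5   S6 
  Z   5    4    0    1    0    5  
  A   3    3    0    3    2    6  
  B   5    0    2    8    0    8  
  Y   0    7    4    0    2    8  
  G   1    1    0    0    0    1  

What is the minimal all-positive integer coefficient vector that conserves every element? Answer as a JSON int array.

Coefficients: [2, 2, 3, 2, 3, 4]

Z: 2·5+2·4+3·0+2·1+3·0 = 20 | 4·5 = 20
A: 2·3+2·3+3·0+2·3+3·2 = 24 | 4·6 = 24
B: 2·5+2·0+3·2+2·8+3·0 = 32 | 4·8 = 32
Y: 2·0+2·7+3·4+2·0+3·2 = 32 | 4·8 = 32
G: 2·1+2·1+3·0+2·0+3·0 = 4 | 4·1 = 4
gcd(2,2,3,2,3,4) = 1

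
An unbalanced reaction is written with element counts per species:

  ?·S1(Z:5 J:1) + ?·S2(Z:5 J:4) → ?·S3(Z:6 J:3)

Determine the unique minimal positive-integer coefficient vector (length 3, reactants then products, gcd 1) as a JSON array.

Z: 3·5+3·5 = 30 | 5·6 = 30
J: 3·1+3·4 = 15 | 5·3 = 15
gcd(3,3,5) = 1

Coefficients: [3, 3, 5]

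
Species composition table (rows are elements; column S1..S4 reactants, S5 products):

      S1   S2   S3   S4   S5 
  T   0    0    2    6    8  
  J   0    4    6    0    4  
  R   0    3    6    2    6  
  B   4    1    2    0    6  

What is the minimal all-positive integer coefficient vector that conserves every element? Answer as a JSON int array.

Coefficients: [6, 2, 2, 6, 5]

T: 6·0+2·0+2·2+6·6 = 40 | 5·8 = 40
J: 6·0+2·4+2·6+6·0 = 20 | 5·4 = 20
R: 6·0+2·3+2·6+6·2 = 30 | 5·6 = 30
B: 6·4+2·1+2·2+6·0 = 30 | 5·6 = 30
gcd(6,2,2,6,5) = 1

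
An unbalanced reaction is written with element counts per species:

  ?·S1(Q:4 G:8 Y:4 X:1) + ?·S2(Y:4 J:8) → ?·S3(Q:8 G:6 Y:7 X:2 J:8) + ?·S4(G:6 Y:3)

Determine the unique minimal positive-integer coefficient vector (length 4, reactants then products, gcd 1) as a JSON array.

Q: 6·4+3·0 = 24 | 3·8+5·0 = 24
G: 6·8+3·0 = 48 | 3·6+5·6 = 48
Y: 6·4+3·4 = 36 | 3·7+5·3 = 36
X: 6·1+3·0 = 6 | 3·2+5·0 = 6
J: 6·0+3·8 = 24 | 3·8+5·0 = 24
gcd(6,3,3,5) = 1

Coefficients: [6, 3, 3, 5]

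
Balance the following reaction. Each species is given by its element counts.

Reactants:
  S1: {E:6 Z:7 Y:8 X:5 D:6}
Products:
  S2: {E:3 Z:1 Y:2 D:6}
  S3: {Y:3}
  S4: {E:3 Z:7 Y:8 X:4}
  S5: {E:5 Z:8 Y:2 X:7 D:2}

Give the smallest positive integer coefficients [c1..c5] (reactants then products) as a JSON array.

Coefficients: [5, 4, 6, 1, 3]

E: 5·6 = 30 | 4·3+6·0+1·3+3·5 = 30
Z: 5·7 = 35 | 4·1+6·0+1·7+3·8 = 35
Y: 5·8 = 40 | 4·2+6·3+1·8+3·2 = 40
X: 5·5 = 25 | 4·0+6·0+1·4+3·7 = 25
D: 5·6 = 30 | 4·6+6·0+1·0+3·2 = 30
gcd(5,4,6,1,3) = 1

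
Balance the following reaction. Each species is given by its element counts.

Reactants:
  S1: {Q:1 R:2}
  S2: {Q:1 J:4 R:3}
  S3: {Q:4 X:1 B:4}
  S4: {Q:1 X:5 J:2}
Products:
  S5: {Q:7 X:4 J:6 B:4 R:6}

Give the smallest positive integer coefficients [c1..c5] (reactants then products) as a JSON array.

Coefficients: [6, 6, 5, 3, 5]

Q: 6·1+6·1+5·4+3·1 = 35 | 5·7 = 35
X: 6·0+6·0+5·1+3·5 = 20 | 5·4 = 20
J: 6·0+6·4+5·0+3·2 = 30 | 5·6 = 30
B: 6·0+6·0+5·4+3·0 = 20 | 5·4 = 20
R: 6·2+6·3+5·0+3·0 = 30 | 5·6 = 30
gcd(6,6,5,3,5) = 1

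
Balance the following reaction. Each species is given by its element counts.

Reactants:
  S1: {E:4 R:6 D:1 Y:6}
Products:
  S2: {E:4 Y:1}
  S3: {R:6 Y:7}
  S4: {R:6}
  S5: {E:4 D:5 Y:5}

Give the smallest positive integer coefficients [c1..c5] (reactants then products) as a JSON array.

E: 5·4 = 20 | 4·4+3·0+2·0+1·4 = 20
R: 5·6 = 30 | 4·0+3·6+2·6+1·0 = 30
D: 5·1 = 5 | 4·0+3·0+2·0+1·5 = 5
Y: 5·6 = 30 | 4·1+3·7+2·0+1·5 = 30
gcd(5,4,3,2,1) = 1

Coefficients: [5, 4, 3, 2, 1]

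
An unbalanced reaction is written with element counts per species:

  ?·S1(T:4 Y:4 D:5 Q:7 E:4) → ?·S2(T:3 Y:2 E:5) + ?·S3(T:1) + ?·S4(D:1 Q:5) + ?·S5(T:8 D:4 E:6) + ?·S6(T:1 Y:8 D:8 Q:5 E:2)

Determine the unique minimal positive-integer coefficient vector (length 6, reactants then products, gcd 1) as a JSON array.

T: 5·4 = 20 | 2·3+4·1+5·0+1·8+2·1 = 20
Y: 5·4 = 20 | 2·2+4·0+5·0+1·0+2·8 = 20
D: 5·5 = 25 | 2·0+4·0+5·1+1·4+2·8 = 25
Q: 5·7 = 35 | 2·0+4·0+5·5+1·0+2·5 = 35
E: 5·4 = 20 | 2·5+4·0+5·0+1·6+2·2 = 20
gcd(5,2,4,5,1,2) = 1

Coefficients: [5, 2, 4, 5, 1, 2]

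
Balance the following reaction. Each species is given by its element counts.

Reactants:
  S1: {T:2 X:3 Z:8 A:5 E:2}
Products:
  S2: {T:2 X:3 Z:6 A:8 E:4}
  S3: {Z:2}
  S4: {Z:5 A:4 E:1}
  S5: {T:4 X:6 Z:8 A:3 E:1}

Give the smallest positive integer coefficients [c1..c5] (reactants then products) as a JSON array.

Coefficients: [6, 2, 5, 2, 2]

T: 6·2 = 12 | 2·2+5·0+2·0+2·4 = 12
X: 6·3 = 18 | 2·3+5·0+2·0+2·6 = 18
Z: 6·8 = 48 | 2·6+5·2+2·5+2·8 = 48
A: 6·5 = 30 | 2·8+5·0+2·4+2·3 = 30
E: 6·2 = 12 | 2·4+5·0+2·1+2·1 = 12
gcd(6,2,5,2,2) = 1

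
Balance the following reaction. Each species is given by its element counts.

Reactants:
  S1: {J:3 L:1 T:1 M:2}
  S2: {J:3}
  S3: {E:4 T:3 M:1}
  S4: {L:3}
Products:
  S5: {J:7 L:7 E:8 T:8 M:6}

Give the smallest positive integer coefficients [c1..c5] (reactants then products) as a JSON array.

Coefficients: [6, 1, 6, 5, 3]

J: 6·3+1·3+6·0+5·0 = 21 | 3·7 = 21
L: 6·1+1·0+6·0+5·3 = 21 | 3·7 = 21
E: 6·0+1·0+6·4+5·0 = 24 | 3·8 = 24
T: 6·1+1·0+6·3+5·0 = 24 | 3·8 = 24
M: 6·2+1·0+6·1+5·0 = 18 | 3·6 = 18
gcd(6,1,6,5,3) = 1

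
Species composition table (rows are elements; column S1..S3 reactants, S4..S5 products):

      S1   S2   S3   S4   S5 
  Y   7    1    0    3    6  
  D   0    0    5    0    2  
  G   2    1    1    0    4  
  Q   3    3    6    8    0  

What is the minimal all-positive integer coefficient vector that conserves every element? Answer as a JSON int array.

Coefficients: [6, 6, 2, 6, 5]

Y: 6·7+6·1+2·0 = 48 | 6·3+5·6 = 48
D: 6·0+6·0+2·5 = 10 | 6·0+5·2 = 10
G: 6·2+6·1+2·1 = 20 | 6·0+5·4 = 20
Q: 6·3+6·3+2·6 = 48 | 6·8+5·0 = 48
gcd(6,6,2,6,5) = 1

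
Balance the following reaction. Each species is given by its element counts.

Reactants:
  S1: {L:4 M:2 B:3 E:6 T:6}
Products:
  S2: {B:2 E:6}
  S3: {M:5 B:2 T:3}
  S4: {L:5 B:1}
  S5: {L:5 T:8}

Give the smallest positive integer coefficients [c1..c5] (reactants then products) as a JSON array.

L: 5·4 = 20 | 5·0+2·0+1·5+3·5 = 20
M: 5·2 = 10 | 5·0+2·5+1·0+3·0 = 10
B: 5·3 = 15 | 5·2+2·2+1·1+3·0 = 15
E: 5·6 = 30 | 5·6+2·0+1·0+3·0 = 30
T: 5·6 = 30 | 5·0+2·3+1·0+3·8 = 30
gcd(5,5,2,1,3) = 1

Coefficients: [5, 5, 2, 1, 3]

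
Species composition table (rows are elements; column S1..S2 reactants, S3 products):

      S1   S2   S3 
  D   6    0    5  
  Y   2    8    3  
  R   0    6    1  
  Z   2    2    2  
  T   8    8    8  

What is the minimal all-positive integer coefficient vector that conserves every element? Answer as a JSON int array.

Coefficients: [5, 1, 6]

D: 5·6+1·0 = 30 | 6·5 = 30
Y: 5·2+1·8 = 18 | 6·3 = 18
R: 5·0+1·6 = 6 | 6·1 = 6
Z: 5·2+1·2 = 12 | 6·2 = 12
T: 5·8+1·8 = 48 | 6·8 = 48
gcd(5,1,6) = 1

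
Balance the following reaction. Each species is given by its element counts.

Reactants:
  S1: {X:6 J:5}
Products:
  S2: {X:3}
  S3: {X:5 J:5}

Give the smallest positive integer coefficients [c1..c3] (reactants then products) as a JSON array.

Coefficients: [3, 1, 3]

X: 3·6 = 18 | 1·3+3·5 = 18
J: 3·5 = 15 | 1·0+3·5 = 15
gcd(3,1,3) = 1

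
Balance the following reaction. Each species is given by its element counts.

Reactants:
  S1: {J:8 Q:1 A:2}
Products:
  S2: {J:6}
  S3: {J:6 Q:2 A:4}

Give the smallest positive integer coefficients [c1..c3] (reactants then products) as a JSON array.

Coefficients: [6, 5, 3]

J: 6·8 = 48 | 5·6+3·6 = 48
Q: 6·1 = 6 | 5·0+3·2 = 6
A: 6·2 = 12 | 5·0+3·4 = 12
gcd(6,5,3) = 1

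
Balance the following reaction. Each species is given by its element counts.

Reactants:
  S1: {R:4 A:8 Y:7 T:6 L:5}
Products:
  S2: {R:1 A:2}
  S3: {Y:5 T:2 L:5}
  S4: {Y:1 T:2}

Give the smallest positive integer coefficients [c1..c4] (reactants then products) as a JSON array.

Coefficients: [1, 4, 1, 2]

R: 1·4 = 4 | 4·1+1·0+2·0 = 4
A: 1·8 = 8 | 4·2+1·0+2·0 = 8
Y: 1·7 = 7 | 4·0+1·5+2·1 = 7
T: 1·6 = 6 | 4·0+1·2+2·2 = 6
L: 1·5 = 5 | 4·0+1·5+2·0 = 5
gcd(1,4,1,2) = 1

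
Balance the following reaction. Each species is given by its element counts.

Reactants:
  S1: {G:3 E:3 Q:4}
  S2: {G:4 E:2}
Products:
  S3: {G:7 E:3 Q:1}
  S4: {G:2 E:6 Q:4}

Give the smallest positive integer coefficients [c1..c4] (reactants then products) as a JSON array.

G: 2·3+6·4 = 30 | 4·7+1·2 = 30
E: 2·3+6·2 = 18 | 4·3+1·6 = 18
Q: 2·4+6·0 = 8 | 4·1+1·4 = 8
gcd(2,6,4,1) = 1

Coefficients: [2, 6, 4, 1]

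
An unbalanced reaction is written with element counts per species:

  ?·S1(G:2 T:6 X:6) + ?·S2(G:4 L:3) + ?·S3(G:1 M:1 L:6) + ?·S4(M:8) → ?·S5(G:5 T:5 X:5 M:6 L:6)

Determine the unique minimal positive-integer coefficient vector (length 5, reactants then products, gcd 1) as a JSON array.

Coefficients: [5, 4, 4, 4, 6]

G: 5·2+4·4+4·1+4·0 = 30 | 6·5 = 30
T: 5·6+4·0+4·0+4·0 = 30 | 6·5 = 30
X: 5·6+4·0+4·0+4·0 = 30 | 6·5 = 30
M: 5·0+4·0+4·1+4·8 = 36 | 6·6 = 36
L: 5·0+4·3+4·6+4·0 = 36 | 6·6 = 36
gcd(5,4,4,4,6) = 1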